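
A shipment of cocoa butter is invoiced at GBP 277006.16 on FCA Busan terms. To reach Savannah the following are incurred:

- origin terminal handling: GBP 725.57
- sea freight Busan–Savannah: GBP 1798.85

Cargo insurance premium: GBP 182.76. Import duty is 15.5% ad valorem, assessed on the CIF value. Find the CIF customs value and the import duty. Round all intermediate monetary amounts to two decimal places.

CIF = FCA price + pre-shipment costs + freight + insurance
CIF = 277006.16 + 725.57 + 1798.85 + 182.76 = 279713.34
Import duty = 279713.34 × 15.5% = 43355.57

CIF value: GBP 279713.34; import duty: GBP 43355.57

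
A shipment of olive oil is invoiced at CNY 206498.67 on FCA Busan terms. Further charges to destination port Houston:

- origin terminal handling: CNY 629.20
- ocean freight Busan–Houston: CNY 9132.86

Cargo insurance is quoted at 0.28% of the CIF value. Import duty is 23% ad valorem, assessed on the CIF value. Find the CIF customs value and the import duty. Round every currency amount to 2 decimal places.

CIF value: CNY 216867.96; import duty: CNY 49879.63

Let C be the CIF value. C = FCA price + pre-shipment costs + freight + 0.28% × C
C − 0.28% × C = 206498.67 + 629.20 + 9132.86
0.9972 × C = 216260.73
C = 216260.73 / 0.9972 = 216867.96
Insurance premium = 0.28% × 216867.96 = 607.23
Import duty = 216867.96 × 23% = 49879.63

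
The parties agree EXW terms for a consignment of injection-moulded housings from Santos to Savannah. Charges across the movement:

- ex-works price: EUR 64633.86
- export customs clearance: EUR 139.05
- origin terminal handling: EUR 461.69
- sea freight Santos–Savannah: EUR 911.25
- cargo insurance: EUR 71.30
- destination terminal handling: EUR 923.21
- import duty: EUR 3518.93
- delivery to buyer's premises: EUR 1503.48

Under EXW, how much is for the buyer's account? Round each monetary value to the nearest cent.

Buyer's account: EUR 7528.91

EXW: the seller makes goods available at their premises; the buyer bears all onward costs.
Seller's account: goods 64633.86 = 64633.86
Buyer's account: export clearance 139.05 + origin terminal 461.69 + freight 911.25 + insurance 71.30 + destination terminal 923.21 + duty 3518.93 + delivery 1503.48 = 7528.91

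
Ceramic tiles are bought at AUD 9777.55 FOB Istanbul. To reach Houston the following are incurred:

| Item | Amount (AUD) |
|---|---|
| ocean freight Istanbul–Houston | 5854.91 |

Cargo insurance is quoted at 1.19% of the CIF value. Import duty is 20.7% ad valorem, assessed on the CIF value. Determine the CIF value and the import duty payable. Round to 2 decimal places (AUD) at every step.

Let C be the CIF value. C = FOB price + freight + 1.19% × C
C − 1.19% × C = 9777.55 + 5854.91
0.9881 × C = 15632.46
C = 15632.46 / 0.9881 = 15820.73
Insurance premium = 1.19% × 15820.73 = 188.27
Import duty = 15820.73 × 20.7% = 3274.89

CIF value: AUD 15820.73; import duty: AUD 3274.89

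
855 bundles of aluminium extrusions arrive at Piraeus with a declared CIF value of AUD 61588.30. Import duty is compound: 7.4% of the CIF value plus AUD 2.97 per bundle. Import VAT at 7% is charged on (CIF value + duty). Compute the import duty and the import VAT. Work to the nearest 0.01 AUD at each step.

Import duty: AUD 7096.88; import VAT: AUD 4807.96

Ad valorem component: 61588.30 × 7.4% = 4557.53
Specific component: 855 × 2.97 = 2539.35
Import duty = 4557.53 + 2539.35 = 7096.88
VAT base = CIF + duty = 61588.30 + 7096.88 = 68685.18
Import VAT = 68685.18 × 7% = 4807.96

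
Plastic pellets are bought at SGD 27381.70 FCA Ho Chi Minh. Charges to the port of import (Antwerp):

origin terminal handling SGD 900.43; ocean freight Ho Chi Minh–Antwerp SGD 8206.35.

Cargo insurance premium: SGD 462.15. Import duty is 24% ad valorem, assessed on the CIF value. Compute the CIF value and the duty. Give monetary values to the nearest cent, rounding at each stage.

CIF value: SGD 36950.63; import duty: SGD 8868.15

CIF = FCA price + pre-shipment costs + freight + insurance
CIF = 27381.70 + 900.43 + 8206.35 + 462.15 = 36950.63
Import duty = 36950.63 × 24% = 8868.15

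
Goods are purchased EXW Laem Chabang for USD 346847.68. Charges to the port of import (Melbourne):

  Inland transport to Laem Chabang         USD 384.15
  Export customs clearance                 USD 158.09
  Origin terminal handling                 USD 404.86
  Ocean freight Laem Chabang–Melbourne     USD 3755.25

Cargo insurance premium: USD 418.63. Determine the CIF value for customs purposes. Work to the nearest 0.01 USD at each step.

CIF value: USD 351968.66

CIF = EXW price + pre-shipment costs + freight + insurance
CIF = 346847.68 + 384.15 + 158.09 + 404.86 + 3755.25 + 418.63 = 351968.66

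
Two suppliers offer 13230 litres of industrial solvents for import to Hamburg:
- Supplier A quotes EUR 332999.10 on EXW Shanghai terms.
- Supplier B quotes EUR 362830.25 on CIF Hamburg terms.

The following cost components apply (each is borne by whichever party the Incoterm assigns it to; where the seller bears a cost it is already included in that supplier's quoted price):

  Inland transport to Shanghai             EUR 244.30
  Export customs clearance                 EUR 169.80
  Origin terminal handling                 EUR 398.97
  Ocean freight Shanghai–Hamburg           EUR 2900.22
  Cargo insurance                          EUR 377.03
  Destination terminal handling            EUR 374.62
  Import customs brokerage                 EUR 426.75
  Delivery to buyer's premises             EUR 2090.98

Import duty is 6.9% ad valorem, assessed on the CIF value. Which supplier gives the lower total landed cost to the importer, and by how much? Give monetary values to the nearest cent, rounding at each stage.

Supplier A (EXW):
CIF value = EXW price + inland to port + export clearance + origin terminal + freight + insurance = 332999.10 + 244.30 + 169.80 + 398.97 + 2900.22 + 377.03 = 337089.42
Import duty = 337089.42 × 6.9% = 23259.17
Buyer bears (A): 244.30 + 169.80 + 398.97 + 2900.22 + 377.03 + 374.62 + 426.75 + 2090.98 = 6982.67
Landed cost (A) = invoice 332999.10 + 6982.67 + duty 23259.17 = 363240.94
Supplier B (CIF):
The CIF price already equals the CIF value: 362830.25
Import duty = 362830.25 × 6.9% = 25035.29
Buyer bears (B): 374.62 + 426.75 + 2090.98 = 2892.35
Landed cost (B) = invoice 362830.25 + 2892.35 + duty 25035.29 = 390757.89
Difference = |363240.94 − 390757.89| = 27516.95

Supplier A is cheaper by EUR 27516.95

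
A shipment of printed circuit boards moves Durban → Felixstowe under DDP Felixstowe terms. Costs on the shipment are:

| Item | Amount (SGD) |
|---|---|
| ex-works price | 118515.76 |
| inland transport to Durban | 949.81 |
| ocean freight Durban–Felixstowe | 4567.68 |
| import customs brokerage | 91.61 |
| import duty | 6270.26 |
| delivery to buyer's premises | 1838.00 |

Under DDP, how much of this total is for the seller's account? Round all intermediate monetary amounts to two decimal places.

DDP: the seller bears all costs including import duty.
Seller's account: goods 118515.76 + inland to port 949.81 + freight 4567.68 + brokerage 91.61 + duty 6270.26 + delivery 1838.00 = 132233.12
Buyer's account: 0.00

Seller's account: SGD 132233.12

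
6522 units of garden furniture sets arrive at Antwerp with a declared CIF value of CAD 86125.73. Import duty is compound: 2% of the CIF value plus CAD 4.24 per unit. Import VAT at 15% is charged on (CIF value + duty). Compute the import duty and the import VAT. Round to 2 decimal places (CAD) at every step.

Ad valorem component: 86125.73 × 2% = 1722.51
Specific component: 6522 × 4.24 = 27653.28
Import duty = 1722.51 + 27653.28 = 29375.79
VAT base = CIF + duty = 86125.73 + 29375.79 = 115501.52
Import VAT = 115501.52 × 15% = 17325.23

Import duty: CAD 29375.79; import VAT: CAD 17325.23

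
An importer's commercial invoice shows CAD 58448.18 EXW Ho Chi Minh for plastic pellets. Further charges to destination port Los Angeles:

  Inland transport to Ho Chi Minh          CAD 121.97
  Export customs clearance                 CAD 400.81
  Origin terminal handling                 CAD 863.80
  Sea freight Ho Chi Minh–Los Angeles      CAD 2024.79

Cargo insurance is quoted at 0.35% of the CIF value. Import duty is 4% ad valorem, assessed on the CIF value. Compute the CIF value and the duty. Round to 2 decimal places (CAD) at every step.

Let C be the CIF value. C = EXW price + pre-shipment costs + freight + 0.35% × C
C − 0.35% × C = 58448.18 + 121.97 + 400.81 + 863.80 + 2024.79
0.9965 × C = 61859.55
C = 61859.55 / 0.9965 = 62076.82
Insurance premium = 0.35% × 62076.82 = 217.27
Import duty = 62076.82 × 4% = 2483.07

CIF value: CAD 62076.82; import duty: CAD 2483.07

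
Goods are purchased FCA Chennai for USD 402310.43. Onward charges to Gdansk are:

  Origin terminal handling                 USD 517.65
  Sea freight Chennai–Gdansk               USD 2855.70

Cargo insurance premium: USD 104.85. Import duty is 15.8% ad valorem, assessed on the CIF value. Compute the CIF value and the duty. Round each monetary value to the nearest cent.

CIF value: USD 405788.63; import duty: USD 64114.60

CIF = FCA price + pre-shipment costs + freight + insurance
CIF = 402310.43 + 517.65 + 2855.70 + 104.85 = 405788.63
Import duty = 405788.63 × 15.8% = 64114.60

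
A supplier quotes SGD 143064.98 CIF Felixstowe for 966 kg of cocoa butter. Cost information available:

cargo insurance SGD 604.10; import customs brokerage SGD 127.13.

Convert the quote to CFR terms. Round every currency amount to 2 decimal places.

CFR price: SGD 142460.88

Not relevant to the conversion: brokerage — on the buyer under both terms; not part of either seller's price.
From CIF to CFR, the seller no longer bears: insurance.
CFR price = 143064.98 − 604.10 = 142460.88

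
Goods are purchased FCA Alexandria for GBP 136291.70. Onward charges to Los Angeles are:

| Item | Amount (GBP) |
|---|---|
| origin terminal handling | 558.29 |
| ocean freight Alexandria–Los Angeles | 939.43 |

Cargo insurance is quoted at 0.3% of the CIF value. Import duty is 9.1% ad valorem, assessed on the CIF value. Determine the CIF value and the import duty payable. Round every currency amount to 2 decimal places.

CIF value: GBP 138204.03; import duty: GBP 12576.57

Let C be the CIF value. C = FCA price + pre-shipment costs + freight + 0.3% × C
C − 0.3% × C = 136291.70 + 558.29 + 939.43
0.997 × C = 137789.42
C = 137789.42 / 0.997 = 138204.03
Insurance premium = 0.3% × 138204.03 = 414.61
Import duty = 138204.03 × 9.1% = 12576.57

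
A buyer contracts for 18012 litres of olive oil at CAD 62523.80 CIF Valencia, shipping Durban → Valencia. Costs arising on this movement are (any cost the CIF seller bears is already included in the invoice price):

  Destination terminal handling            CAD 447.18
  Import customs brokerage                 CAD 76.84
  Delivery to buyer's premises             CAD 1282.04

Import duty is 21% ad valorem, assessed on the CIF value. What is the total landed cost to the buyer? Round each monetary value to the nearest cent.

CIF: the seller pays costs through ocean freight and marine insurance to the destination port.
The CIF price already equals the CIF value: 62523.80
Import duty = 62523.80 × 21% = 13130.00
Buyer bears: destination terminal 447.18 + brokerage 76.84 + delivery 1282.04 + duty 13130.00 = 14936.06
Landed cost = invoice 62523.80 + 14936.06 = 77459.86

Total landed cost: CAD 77459.86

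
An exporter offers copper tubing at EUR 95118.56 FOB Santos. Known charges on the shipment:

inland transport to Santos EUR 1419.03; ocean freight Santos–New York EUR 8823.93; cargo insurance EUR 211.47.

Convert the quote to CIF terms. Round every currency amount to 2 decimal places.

CIF price: EUR 104153.96

Not relevant to the conversion: inland to port — on the seller under both FOB and CIF; already in the FOB price and stays in the CIF price.
From FOB to CIF, the seller additionally bears: freight, insurance.
CIF price = 95118.56 + 8823.93 + 211.47 = 104153.96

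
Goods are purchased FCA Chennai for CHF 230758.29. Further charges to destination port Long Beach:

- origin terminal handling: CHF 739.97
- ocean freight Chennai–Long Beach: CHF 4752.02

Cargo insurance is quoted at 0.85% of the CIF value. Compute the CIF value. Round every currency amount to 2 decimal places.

Let C be the CIF value. C = FCA price + pre-shipment costs + freight + 0.85% × C
C − 0.85% × C = 230758.29 + 739.97 + 4752.02
0.9915 × C = 236250.28
C = 236250.28 / 0.9915 = 238275.62
Insurance premium = 0.85% × 238275.62 = 2025.34

CIF value: CHF 238275.62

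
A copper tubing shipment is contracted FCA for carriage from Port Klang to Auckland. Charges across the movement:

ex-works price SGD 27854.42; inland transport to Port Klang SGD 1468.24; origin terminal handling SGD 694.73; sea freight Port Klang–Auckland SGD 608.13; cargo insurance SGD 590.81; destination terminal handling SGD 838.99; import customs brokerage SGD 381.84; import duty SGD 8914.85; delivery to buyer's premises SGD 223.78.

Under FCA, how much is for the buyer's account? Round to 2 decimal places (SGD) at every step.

FCA: the seller delivers export-cleared goods to the carrier; the buyer bears costs from that point.
Seller's account: goods 27854.42 + inland to port 1468.24 = 29322.66
Buyer's account: origin terminal 694.73 + freight 608.13 + insurance 590.81 + destination terminal 838.99 + brokerage 381.84 + duty 8914.85 + delivery 223.78 = 12253.13

Buyer's account: SGD 12253.13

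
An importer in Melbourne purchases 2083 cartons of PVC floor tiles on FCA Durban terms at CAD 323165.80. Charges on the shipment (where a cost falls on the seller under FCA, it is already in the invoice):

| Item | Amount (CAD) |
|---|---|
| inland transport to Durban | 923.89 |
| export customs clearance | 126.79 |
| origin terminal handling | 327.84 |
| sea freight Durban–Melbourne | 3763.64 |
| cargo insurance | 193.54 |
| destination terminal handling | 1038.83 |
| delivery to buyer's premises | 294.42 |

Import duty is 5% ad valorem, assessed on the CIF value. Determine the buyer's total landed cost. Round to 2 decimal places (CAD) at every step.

Total landed cost: CAD 345156.61

FCA: the seller delivers export-cleared goods to the carrier; the buyer bears costs from that point.
Already in the invoice (seller's account under FCA): inland to port, export clearance — exclude.
CIF value = FCA price + origin terminal + freight + insurance = 323165.80 + 327.84 + 3763.64 + 193.54 = 327450.82
Import duty = 327450.82 × 5% = 16372.54
Buyer bears: origin terminal 327.84 + freight 3763.64 + insurance 193.54 + destination terminal 1038.83 + delivery 294.42 + duty 16372.54 = 21990.81
Landed cost = invoice 323165.80 + 21990.81 = 345156.61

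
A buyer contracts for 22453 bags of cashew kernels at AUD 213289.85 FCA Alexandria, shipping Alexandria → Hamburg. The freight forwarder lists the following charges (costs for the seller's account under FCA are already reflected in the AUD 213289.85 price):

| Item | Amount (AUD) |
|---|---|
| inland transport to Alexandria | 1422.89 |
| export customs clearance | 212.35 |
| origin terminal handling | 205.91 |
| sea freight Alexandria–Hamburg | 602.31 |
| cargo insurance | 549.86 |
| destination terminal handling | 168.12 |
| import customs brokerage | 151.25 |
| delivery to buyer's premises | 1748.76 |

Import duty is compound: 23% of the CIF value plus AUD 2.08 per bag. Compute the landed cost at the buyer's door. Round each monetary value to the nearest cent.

Total landed cost: AUD 312787.32

FCA: the seller delivers export-cleared goods to the carrier; the buyer bears costs from that point.
Already in the invoice (seller's account under FCA): inland to port, export clearance — exclude.
CIF value = FCA price + origin terminal + freight + insurance = 213289.85 + 205.91 + 602.31 + 549.86 = 214647.93
Ad valorem component: 214647.93 × 23% = 49369.02
Specific component: 22453 × 2.08 = 46702.24
Import duty = 49369.02 + 46702.24 = 96071.26
Buyer bears: origin terminal 205.91 + freight 602.31 + insurance 549.86 + destination terminal 168.12 + brokerage 151.25 + delivery 1748.76 + duty 96071.26 = 99497.47
Landed cost = invoice 213289.85 + 99497.47 = 312787.32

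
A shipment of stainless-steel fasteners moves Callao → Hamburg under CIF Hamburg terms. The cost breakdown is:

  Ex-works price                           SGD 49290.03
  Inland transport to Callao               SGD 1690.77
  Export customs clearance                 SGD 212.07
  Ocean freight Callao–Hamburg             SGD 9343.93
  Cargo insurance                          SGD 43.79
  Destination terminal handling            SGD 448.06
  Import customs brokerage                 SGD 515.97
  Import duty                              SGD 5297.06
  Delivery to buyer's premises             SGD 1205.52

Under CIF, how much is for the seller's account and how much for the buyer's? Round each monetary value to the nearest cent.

CIF: the seller pays costs through ocean freight and marine insurance to the destination port.
Seller's account: goods 49290.03 + inland to port 1690.77 + export clearance 212.07 + freight 9343.93 + insurance 43.79 = 60580.59
Buyer's account: destination terminal 448.06 + brokerage 515.97 + duty 5297.06 + delivery 1205.52 = 7466.61

Seller: SGD 60580.59; buyer: SGD 7466.61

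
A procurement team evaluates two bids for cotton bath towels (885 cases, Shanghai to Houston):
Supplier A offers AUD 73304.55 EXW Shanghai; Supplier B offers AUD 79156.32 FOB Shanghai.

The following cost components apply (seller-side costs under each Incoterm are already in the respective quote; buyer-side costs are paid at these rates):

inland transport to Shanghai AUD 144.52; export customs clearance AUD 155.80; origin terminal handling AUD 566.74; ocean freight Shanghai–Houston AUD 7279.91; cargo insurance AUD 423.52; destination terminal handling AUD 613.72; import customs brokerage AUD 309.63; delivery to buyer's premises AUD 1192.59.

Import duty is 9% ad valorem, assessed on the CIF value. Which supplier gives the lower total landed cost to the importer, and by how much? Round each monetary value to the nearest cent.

Supplier A is cheaper by AUD 5433.34

Supplier A (EXW):
CIF value = EXW price + inland to port + export clearance + origin terminal + freight + insurance = 73304.55 + 144.52 + 155.80 + 566.74 + 7279.91 + 423.52 = 81875.04
Import duty = 81875.04 × 9% = 7368.75
Buyer bears (A): 144.52 + 155.80 + 566.74 + 7279.91 + 423.52 + 613.72 + 309.63 + 1192.59 = 10686.43
Landed cost (A) = invoice 73304.55 + 10686.43 + duty 7368.75 = 91359.73
Supplier B (FOB):
CIF value = FOB price + freight + insurance = 79156.32 + 7279.91 + 423.52 = 86859.75
Import duty = 86859.75 × 9% = 7817.38
Buyer bears (B): 7279.91 + 423.52 + 613.72 + 309.63 + 1192.59 = 9819.37
Landed cost (B) = invoice 79156.32 + 9819.37 + duty 7817.38 = 96793.07
Difference = |91359.73 − 96793.07| = 5433.34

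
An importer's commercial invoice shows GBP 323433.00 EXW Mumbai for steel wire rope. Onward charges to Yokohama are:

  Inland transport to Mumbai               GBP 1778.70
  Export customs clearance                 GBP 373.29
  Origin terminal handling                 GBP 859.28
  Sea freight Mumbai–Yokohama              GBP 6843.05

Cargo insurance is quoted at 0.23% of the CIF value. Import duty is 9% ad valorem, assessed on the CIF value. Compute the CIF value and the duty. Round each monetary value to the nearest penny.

CIF value: GBP 334055.65; import duty: GBP 30065.01

Let C be the CIF value. C = EXW price + pre-shipment costs + freight + 0.23% × C
C − 0.23% × C = 323433.00 + 1778.70 + 373.29 + 859.28 + 6843.05
0.9977 × C = 333287.32
C = 333287.32 / 0.9977 = 334055.65
Insurance premium = 0.23% × 334055.65 = 768.33
Import duty = 334055.65 × 9% = 30065.01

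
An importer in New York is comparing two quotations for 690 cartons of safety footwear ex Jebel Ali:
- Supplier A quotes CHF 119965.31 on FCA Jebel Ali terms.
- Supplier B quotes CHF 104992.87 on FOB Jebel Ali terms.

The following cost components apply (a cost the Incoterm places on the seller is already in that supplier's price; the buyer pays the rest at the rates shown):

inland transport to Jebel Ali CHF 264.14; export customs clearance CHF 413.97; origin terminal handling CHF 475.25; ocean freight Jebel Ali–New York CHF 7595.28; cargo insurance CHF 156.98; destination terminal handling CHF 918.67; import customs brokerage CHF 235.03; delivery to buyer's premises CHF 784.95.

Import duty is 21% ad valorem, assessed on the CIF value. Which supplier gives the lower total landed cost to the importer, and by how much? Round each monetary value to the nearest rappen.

Supplier B is cheaper by CHF 18691.70

Supplier A (FCA):
CIF value = FCA price + origin terminal + freight + insurance = 119965.31 + 475.25 + 7595.28 + 156.98 = 128192.82
Import duty = 128192.82 × 21% = 26920.49
Buyer bears (A): 475.25 + 7595.28 + 156.98 + 918.67 + 235.03 + 784.95 = 10166.16
Landed cost (A) = invoice 119965.31 + 10166.16 + duty 26920.49 = 157051.96
Supplier B (FOB):
CIF value = FOB price + freight + insurance = 104992.87 + 7595.28 + 156.98 = 112745.13
Import duty = 112745.13 × 21% = 23676.48
Buyer bears (B): 7595.28 + 156.98 + 918.67 + 235.03 + 784.95 = 9690.91
Landed cost (B) = invoice 104992.87 + 9690.91 + duty 23676.48 = 138360.26
Difference = |157051.96 − 138360.26| = 18691.70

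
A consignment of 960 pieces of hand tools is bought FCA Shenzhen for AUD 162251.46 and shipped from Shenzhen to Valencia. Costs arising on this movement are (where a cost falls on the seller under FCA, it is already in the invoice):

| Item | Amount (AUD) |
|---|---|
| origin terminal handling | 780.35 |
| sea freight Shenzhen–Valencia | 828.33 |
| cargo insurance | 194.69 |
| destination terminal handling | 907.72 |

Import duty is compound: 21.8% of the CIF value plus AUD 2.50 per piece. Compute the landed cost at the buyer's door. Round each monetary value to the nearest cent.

FCA: the seller delivers export-cleared goods to the carrier; the buyer bears costs from that point.
CIF value = FCA price + origin terminal + freight + insurance = 162251.46 + 780.35 + 828.33 + 194.69 = 164054.83
Ad valorem component: 164054.83 × 21.8% = 35763.95
Specific component: 960 × 2.50 = 2400.00
Import duty = 35763.95 + 2400.00 = 38163.95
Buyer bears: origin terminal 780.35 + freight 828.33 + insurance 194.69 + destination terminal 907.72 + duty 38163.95 = 40875.04
Landed cost = invoice 162251.46 + 40875.04 = 203126.50

Total landed cost: AUD 203126.50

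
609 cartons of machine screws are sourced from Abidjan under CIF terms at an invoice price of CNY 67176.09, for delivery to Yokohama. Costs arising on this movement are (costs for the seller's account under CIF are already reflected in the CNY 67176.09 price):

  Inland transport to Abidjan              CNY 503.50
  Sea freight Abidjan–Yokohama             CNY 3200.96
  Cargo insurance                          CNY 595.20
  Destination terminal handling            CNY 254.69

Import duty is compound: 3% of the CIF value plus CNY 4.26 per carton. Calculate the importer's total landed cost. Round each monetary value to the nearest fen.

CIF: the seller pays costs through ocean freight and marine insurance to the destination port.
Already in the invoice (seller's account under CIF): inland to port, freight, insurance — exclude.
The CIF price already equals the CIF value: 67176.09
Ad valorem component: 67176.09 × 3% = 2015.28
Specific component: 609 × 4.26 = 2594.34
Import duty = 2015.28 + 2594.34 = 4609.62
Buyer bears: destination terminal 254.69 + duty 4609.62 = 4864.31
Landed cost = invoice 67176.09 + 4864.31 = 72040.40

Total landed cost: CNY 72040.40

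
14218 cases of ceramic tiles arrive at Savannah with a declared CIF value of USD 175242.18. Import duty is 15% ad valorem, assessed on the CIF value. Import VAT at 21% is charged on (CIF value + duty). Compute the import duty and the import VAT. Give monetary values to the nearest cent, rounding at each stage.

Import duty: USD 26286.33; import VAT: USD 42320.99

Import duty = 175242.18 × 15% = 26286.33
VAT base = CIF + duty = 175242.18 + 26286.33 = 201528.51
Import VAT = 201528.51 × 21% = 42320.99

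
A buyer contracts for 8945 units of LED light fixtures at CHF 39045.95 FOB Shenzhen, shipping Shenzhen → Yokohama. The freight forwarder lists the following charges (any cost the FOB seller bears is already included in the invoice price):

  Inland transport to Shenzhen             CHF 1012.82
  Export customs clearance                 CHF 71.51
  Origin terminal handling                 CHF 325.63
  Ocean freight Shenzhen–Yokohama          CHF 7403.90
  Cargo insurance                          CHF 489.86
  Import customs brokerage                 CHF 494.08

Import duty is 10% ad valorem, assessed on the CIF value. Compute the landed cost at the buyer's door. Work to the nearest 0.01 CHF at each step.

FOB: the seller bears costs until goods are on board at the origin port; the buyer bears freight, insurance and all costs thereafter.
Already in the invoice (seller's account under FOB): inland to port, export clearance, origin terminal — exclude.
CIF value = FOB price + freight + insurance = 39045.95 + 7403.90 + 489.86 = 46939.71
Import duty = 46939.71 × 10% = 4693.97
Buyer bears: freight 7403.90 + insurance 489.86 + brokerage 494.08 + duty 4693.97 = 13081.81
Landed cost = invoice 39045.95 + 13081.81 = 52127.76

Total landed cost: CHF 52127.76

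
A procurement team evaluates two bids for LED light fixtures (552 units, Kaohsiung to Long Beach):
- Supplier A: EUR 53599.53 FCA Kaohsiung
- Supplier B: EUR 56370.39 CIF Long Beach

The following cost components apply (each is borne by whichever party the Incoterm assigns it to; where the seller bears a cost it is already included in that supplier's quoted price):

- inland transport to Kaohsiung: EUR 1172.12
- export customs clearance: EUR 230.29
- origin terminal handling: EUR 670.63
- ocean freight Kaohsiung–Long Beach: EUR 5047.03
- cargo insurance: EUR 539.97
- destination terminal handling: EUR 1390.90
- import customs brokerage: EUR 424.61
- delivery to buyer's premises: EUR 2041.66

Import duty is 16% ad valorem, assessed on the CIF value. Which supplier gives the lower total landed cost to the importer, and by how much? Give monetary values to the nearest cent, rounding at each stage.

Supplier A (FCA):
CIF value = FCA price + origin terminal + freight + insurance = 53599.53 + 670.63 + 5047.03 + 539.97 = 59857.16
Import duty = 59857.16 × 16% = 9577.15
Buyer bears (A): 670.63 + 5047.03 + 539.97 + 1390.90 + 424.61 + 2041.66 = 10114.80
Landed cost (A) = invoice 53599.53 + 10114.80 + duty 9577.15 = 73291.48
Supplier B (CIF):
The CIF price already equals the CIF value: 56370.39
Import duty = 56370.39 × 16% = 9019.26
Buyer bears (B): 1390.90 + 424.61 + 2041.66 = 3857.17
Landed cost (B) = invoice 56370.39 + 3857.17 + duty 9019.26 = 69246.82
Difference = |73291.48 − 69246.82| = 4044.66

Supplier B is cheaper by EUR 4044.66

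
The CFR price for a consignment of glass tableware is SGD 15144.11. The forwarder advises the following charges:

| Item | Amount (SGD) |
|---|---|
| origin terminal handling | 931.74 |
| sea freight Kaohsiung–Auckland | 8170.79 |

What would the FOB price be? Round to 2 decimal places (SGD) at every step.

Not relevant to the conversion: origin terminal — on the seller under both CFR and FOB; already in the CFR price and stays in the FOB price.
From CFR to FOB, the seller no longer bears: freight.
FOB price = 15144.11 − 8170.79 = 6973.32

FOB price: SGD 6973.32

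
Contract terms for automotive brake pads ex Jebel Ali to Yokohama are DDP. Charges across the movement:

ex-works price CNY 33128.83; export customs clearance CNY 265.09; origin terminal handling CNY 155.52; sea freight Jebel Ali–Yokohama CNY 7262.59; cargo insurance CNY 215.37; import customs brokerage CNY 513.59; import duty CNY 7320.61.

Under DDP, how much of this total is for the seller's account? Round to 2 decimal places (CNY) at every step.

Seller's account: CNY 48861.60

DDP: the seller bears all costs including import duty.
Seller's account: goods 33128.83 + export clearance 265.09 + origin terminal 155.52 + freight 7262.59 + insurance 215.37 + brokerage 513.59 + duty 7320.61 = 48861.60
Buyer's account: 0.00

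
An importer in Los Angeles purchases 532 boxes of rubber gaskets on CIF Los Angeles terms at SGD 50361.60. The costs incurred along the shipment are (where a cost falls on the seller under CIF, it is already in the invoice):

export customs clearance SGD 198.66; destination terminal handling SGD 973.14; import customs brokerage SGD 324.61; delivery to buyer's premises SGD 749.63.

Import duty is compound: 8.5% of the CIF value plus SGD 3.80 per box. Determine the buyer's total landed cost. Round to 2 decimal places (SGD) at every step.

Total landed cost: SGD 58711.32

CIF: the seller pays costs through ocean freight and marine insurance to the destination port.
Already in the invoice (seller's account under CIF): export clearance — exclude.
The CIF price already equals the CIF value: 50361.60
Ad valorem component: 50361.60 × 8.5% = 4280.74
Specific component: 532 × 3.80 = 2021.60
Import duty = 4280.74 + 2021.60 = 6302.34
Buyer bears: destination terminal 973.14 + brokerage 324.61 + delivery 749.63 + duty 6302.34 = 8349.72
Landed cost = invoice 50361.60 + 8349.72 = 58711.32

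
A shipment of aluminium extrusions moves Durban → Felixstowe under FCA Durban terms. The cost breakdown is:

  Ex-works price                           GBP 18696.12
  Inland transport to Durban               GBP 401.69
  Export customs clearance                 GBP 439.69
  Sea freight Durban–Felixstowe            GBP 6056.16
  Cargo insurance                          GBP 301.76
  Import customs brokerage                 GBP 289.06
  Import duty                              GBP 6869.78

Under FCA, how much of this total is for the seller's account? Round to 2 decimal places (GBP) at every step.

FCA: the seller delivers export-cleared goods to the carrier; the buyer bears costs from that point.
Seller's account: goods 18696.12 + inland to port 401.69 + export clearance 439.69 = 19537.50
Buyer's account: freight 6056.16 + insurance 301.76 + brokerage 289.06 + duty 6869.78 = 13516.76

Seller's account: GBP 19537.50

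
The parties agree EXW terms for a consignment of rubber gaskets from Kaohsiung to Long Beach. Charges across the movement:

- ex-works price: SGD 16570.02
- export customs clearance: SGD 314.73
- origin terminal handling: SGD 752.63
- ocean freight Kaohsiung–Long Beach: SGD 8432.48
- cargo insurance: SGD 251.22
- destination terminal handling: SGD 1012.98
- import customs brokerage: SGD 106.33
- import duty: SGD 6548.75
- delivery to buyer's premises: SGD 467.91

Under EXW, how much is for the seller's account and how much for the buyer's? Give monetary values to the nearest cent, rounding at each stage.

Seller: SGD 16570.02; buyer: SGD 17887.03

EXW: the seller makes goods available at their premises; the buyer bears all onward costs.
Seller's account: goods 16570.02 = 16570.02
Buyer's account: export clearance 314.73 + origin terminal 752.63 + freight 8432.48 + insurance 251.22 + destination terminal 1012.98 + brokerage 106.33 + duty 6548.75 + delivery 467.91 = 17887.03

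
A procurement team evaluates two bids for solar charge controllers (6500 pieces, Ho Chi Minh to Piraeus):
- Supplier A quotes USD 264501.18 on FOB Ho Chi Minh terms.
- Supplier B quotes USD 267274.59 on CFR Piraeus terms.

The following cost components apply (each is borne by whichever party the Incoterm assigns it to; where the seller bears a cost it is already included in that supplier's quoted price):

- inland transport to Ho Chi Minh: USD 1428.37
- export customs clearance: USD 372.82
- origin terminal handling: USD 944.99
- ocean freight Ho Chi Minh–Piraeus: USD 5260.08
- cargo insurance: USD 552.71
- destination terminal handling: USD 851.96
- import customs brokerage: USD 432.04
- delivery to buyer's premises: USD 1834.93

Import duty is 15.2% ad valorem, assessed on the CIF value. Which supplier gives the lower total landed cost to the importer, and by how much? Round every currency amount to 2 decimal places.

Supplier B is cheaper by USD 2864.64

Supplier A (FOB):
CIF value = FOB price + freight + insurance = 264501.18 + 5260.08 + 552.71 = 270313.97
Import duty = 270313.97 × 15.2% = 41087.72
Buyer bears (A): 5260.08 + 552.71 + 851.96 + 432.04 + 1834.93 = 8931.72
Landed cost (A) = invoice 264501.18 + 8931.72 + duty 41087.72 = 314520.62
Supplier B (CFR):
CIF value = CFR price + insurance = 267274.59 + 552.71 = 267827.30
Import duty = 267827.30 × 15.2% = 40709.75
Buyer bears (B): 552.71 + 851.96 + 432.04 + 1834.93 = 3671.64
Landed cost (B) = invoice 267274.59 + 3671.64 + duty 40709.75 = 311655.98
Difference = |314520.62 − 311655.98| = 2864.64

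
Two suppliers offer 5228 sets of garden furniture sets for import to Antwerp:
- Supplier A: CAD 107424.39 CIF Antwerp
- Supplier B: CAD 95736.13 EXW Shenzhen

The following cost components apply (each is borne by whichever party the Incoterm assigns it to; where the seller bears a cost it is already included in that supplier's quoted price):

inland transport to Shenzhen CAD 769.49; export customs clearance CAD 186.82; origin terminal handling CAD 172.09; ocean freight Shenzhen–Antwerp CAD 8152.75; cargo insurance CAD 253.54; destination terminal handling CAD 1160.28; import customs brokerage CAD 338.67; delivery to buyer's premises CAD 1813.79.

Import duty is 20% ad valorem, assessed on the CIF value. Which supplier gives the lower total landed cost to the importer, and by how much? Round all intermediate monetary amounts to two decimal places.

Supplier B is cheaper by CAD 2584.29

Supplier A (CIF):
The CIF price already equals the CIF value: 107424.39
Import duty = 107424.39 × 20% = 21484.88
Buyer bears (A): 1160.28 + 338.67 + 1813.79 = 3312.74
Landed cost (A) = invoice 107424.39 + 3312.74 + duty 21484.88 = 132222.01
Supplier B (EXW):
CIF value = EXW price + inland to port + export clearance + origin terminal + freight + insurance = 95736.13 + 769.49 + 186.82 + 172.09 + 8152.75 + 253.54 = 105270.82
Import duty = 105270.82 × 20% = 21054.16
Buyer bears (B): 769.49 + 186.82 + 172.09 + 8152.75 + 253.54 + 1160.28 + 338.67 + 1813.79 = 12847.43
Landed cost (B) = invoice 95736.13 + 12847.43 + duty 21054.16 = 129637.72
Difference = |132222.01 − 129637.72| = 2584.29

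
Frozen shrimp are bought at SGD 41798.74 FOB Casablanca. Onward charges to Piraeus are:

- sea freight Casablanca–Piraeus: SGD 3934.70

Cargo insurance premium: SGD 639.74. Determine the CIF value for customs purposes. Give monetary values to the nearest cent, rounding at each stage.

CIF value: SGD 46373.18

CIF = FOB price + freight + insurance
CIF = 41798.74 + 3934.70 + 639.74 = 46373.18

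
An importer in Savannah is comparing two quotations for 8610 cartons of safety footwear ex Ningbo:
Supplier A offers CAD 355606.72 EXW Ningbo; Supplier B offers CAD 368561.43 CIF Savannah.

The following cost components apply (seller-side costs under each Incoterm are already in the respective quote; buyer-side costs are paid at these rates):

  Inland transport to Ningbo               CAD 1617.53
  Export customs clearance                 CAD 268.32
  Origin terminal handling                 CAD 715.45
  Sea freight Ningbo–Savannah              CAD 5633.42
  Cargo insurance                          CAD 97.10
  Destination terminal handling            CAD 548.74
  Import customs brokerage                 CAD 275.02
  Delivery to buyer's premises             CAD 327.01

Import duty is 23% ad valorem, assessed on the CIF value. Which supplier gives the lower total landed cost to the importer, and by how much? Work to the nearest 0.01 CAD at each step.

Supplier A is cheaper by CAD 5686.16

Supplier A (EXW):
CIF value = EXW price + inland to port + export clearance + origin terminal + freight + insurance = 355606.72 + 1617.53 + 268.32 + 715.45 + 5633.42 + 97.10 = 363938.54
Import duty = 363938.54 × 23% = 83705.86
Buyer bears (A): 1617.53 + 268.32 + 715.45 + 5633.42 + 97.10 + 548.74 + 275.02 + 327.01 = 9482.59
Landed cost (A) = invoice 355606.72 + 9482.59 + duty 83705.86 = 448795.17
Supplier B (CIF):
The CIF price already equals the CIF value: 368561.43
Import duty = 368561.43 × 23% = 84769.13
Buyer bears (B): 548.74 + 275.02 + 327.01 = 1150.77
Landed cost (B) = invoice 368561.43 + 1150.77 + duty 84769.13 = 454481.33
Difference = |448795.17 − 454481.33| = 5686.16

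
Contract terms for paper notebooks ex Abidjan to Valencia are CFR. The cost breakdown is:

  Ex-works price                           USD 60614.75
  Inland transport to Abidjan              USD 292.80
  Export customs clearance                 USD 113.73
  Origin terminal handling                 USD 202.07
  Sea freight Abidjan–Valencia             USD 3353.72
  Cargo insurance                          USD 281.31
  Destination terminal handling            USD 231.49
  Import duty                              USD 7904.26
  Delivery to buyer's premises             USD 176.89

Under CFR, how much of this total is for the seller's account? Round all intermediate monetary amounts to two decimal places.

Seller's account: USD 64577.07

CFR: the seller pays costs through ocean freight to the destination port, but not insurance.
Seller's account: goods 60614.75 + inland to port 292.80 + export clearance 113.73 + origin terminal 202.07 + freight 3353.72 = 64577.07
Buyer's account: insurance 281.31 + destination terminal 231.49 + duty 7904.26 + delivery 176.89 = 8593.95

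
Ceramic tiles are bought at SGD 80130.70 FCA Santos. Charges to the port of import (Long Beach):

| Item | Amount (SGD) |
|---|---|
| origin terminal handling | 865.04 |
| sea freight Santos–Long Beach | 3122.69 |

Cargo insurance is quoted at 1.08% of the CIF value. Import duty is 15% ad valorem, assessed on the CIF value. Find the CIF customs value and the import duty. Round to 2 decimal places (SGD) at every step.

Let C be the CIF value. C = FCA price + pre-shipment costs + freight + 1.08% × C
C − 1.08% × C = 80130.70 + 865.04 + 3122.69
0.9892 × C = 84118.43
C = 84118.43 / 0.9892 = 85036.83
Insurance premium = 1.08% × 85036.83 = 918.40
Import duty = 85036.83 × 15% = 12755.52

CIF value: SGD 85036.83; import duty: SGD 12755.52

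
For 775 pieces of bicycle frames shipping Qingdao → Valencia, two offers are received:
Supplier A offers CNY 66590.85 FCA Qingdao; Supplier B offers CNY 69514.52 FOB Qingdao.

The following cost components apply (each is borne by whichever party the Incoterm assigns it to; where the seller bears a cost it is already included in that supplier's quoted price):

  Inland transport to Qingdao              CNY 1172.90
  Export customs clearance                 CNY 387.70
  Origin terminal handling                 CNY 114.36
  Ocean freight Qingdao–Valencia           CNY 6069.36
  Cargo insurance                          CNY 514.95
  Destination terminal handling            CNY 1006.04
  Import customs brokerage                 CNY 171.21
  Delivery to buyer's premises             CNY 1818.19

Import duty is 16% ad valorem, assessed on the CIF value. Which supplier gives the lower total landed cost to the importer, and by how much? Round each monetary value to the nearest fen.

Supplier A (FCA):
CIF value = FCA price + origin terminal + freight + insurance = 66590.85 + 114.36 + 6069.36 + 514.95 = 73289.52
Import duty = 73289.52 × 16% = 11726.32
Buyer bears (A): 114.36 + 6069.36 + 514.95 + 1006.04 + 171.21 + 1818.19 = 9694.11
Landed cost (A) = invoice 66590.85 + 9694.11 + duty 11726.32 = 88011.28
Supplier B (FOB):
CIF value = FOB price + freight + insurance = 69514.52 + 6069.36 + 514.95 = 76098.83
Import duty = 76098.83 × 16% = 12175.81
Buyer bears (B): 6069.36 + 514.95 + 1006.04 + 171.21 + 1818.19 = 9579.75
Landed cost (B) = invoice 69514.52 + 9579.75 + duty 12175.81 = 91270.08
Difference = |88011.28 − 91270.08| = 3258.80

Supplier A is cheaper by CNY 3258.80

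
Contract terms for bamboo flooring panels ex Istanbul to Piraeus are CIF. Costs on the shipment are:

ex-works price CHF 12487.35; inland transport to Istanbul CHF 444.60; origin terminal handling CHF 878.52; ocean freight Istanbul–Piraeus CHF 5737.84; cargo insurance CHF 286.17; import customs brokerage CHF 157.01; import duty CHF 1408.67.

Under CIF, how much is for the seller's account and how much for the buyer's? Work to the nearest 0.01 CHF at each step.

Seller: CHF 19834.48; buyer: CHF 1565.68

CIF: the seller pays costs through ocean freight and marine insurance to the destination port.
Seller's account: goods 12487.35 + inland to port 444.60 + origin terminal 878.52 + freight 5737.84 + insurance 286.17 = 19834.48
Buyer's account: brokerage 157.01 + duty 1408.67 = 1565.68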